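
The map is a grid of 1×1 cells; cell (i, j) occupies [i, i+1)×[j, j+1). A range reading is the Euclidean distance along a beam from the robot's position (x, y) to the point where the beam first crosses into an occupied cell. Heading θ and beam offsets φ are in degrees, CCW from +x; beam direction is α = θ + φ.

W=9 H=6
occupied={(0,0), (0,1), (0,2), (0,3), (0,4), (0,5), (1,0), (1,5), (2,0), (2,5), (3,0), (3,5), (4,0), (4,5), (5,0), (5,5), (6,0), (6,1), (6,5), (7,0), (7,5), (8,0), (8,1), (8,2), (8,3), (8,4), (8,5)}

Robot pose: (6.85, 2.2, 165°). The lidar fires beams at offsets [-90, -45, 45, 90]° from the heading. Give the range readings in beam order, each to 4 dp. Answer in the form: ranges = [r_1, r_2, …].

beam 1: φ=-90°, α=75°
  dir = (cos 75°, sin 75°) = (0.2588, 0.9659); from cell (6,2)
  next x-line at t=0.5796, next y-line at t=0.8282; Δt_x=3.8637, Δt_y=1.0353
    x: enter (7,2) at t=0.5796
    y: enter (7,3) at t=0.8282
    y: enter (7,4) at t=1.8635
    y: enter (7,5) at t=2.8988 ← occupied
  → r_1 = 2.8988
beam 2: φ=-45°, α=120°
  dir = (cos 120°, sin 120°) = (-0.5000, 0.8660); from cell (6,2)
  next x-line at t=1.7000, next y-line at t=0.9238; Δt_x=2.0000, Δt_y=1.1547
    y: enter (6,3) at t=0.9238
    x: enter (5,3) at t=1.7000
    y: enter (5,4) at t=2.0785
    y: enter (5,5) at t=3.2332 ← occupied
  → r_2 = 3.2332
beam 3: φ=45°, α=210°
  dir = (cos 210°, sin 210°) = (-0.8660, -0.5000); from cell (6,2)
  next x-line at t=0.9815, next y-line at t=0.4000; Δt_x=1.1547, Δt_y=2.0000
    y: enter (6,1) at t=0.4000 ← occupied
  → r_3 = 0.4000
beam 4: φ=90°, α=255°
  dir = (cos 255°, sin 255°) = (-0.2588, -0.9659); from cell (6,2)
  next x-line at t=3.2841, next y-line at t=0.2071; Δt_x=3.8637, Δt_y=1.0353
    y: enter (6,1) at t=0.2071 ← occupied
  → r_4 = 0.2071

ranges = [2.8988, 3.2332, 0.4000, 0.2071]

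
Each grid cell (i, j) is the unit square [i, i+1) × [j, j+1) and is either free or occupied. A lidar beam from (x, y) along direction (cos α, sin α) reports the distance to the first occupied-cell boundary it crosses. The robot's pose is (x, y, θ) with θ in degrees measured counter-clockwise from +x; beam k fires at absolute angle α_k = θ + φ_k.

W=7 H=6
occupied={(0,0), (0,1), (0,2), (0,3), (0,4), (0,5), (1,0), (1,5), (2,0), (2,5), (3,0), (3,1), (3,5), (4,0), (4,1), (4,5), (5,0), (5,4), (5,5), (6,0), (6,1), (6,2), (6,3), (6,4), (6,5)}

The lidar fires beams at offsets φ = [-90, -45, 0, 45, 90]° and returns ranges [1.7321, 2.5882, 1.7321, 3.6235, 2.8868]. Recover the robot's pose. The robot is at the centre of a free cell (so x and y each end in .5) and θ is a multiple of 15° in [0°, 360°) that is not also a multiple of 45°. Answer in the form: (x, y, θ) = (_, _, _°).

(x, y, θ) = (2.5, 3.5, 300°)

Enumerate (i+0.5, j+0.5, θ) over the 17 free cells and 16 admissible headings. For each, cast all 5 beams and compare to the given ranges.
  (2.5, 1.5, 15°): beam 1 = 0.5176 ≠ 1.7321 ✗
  (5.5, 2.5, 195°): beam 1 = 1.5529 ≠ 1.7321 ✗
  (5.5, 1.5, 330°): beam 1 = 0.5774 ≠ 1.7321 ✗
  …
  (2.5, 3.5, 300°): r_1=1.7321, r_2=2.5882, r_3=1.7321, r_4=3.6235, r_5=2.8868 — all match ✓
Unique over the lattice → pose = (2.5, 3.5, 300°).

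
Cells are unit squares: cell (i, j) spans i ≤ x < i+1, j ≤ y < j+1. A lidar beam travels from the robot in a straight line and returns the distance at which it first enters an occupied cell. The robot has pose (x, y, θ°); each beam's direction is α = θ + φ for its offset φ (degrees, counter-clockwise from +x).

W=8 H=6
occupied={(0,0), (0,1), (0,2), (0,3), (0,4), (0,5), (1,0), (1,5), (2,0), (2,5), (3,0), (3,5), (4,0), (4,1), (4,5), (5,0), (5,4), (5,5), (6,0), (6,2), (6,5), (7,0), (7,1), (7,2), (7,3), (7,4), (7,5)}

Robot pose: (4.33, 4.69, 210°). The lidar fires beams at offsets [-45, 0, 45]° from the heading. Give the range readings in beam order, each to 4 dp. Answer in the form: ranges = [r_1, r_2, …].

ranges = [1.1977, 3.8452, 3.8202]

beam 1: φ=-45°, α=165°
  d=(-0.9659,0.2588)  start (4,4)  tX=0.3416 tY=1.1977  stride 1/|dx|=1.0353 1/|dy|=3.8637
    cross x-line → (3,4), t=0.3416
    cross y-line → (3,5), t=1.1977 (wall)
  → r_1 = 1.1977
beam 2: φ=0°, α=210°
  d=(-0.8660,-0.5000)  start (4,4)  tX=0.3811 tY=1.3800  stride 1/|dx|=1.1547 1/|dy|=2.0000
    cross x-line → (3,4), t=0.3811
    cross y-line → (3,3), t=1.3800
    cross x-line → (2,3), t=1.5358
    cross x-line → (1,3), t=2.6905
    cross y-line → (1,2), t=3.3800
    cross x-line → (0,2), t=3.8452 (wall)
  → r_2 = 3.8452
beam 3: φ=45°, α=255°
  d=(-0.2588,-0.9659)  start (4,4)  tX=1.2750 tY=0.7143  stride 1/|dx|=3.8637 1/|dy|=1.0353
    cross y-line → (4,3), t=0.7143
    cross x-line → (3,3), t=1.2750
    cross y-line → (3,2), t=1.7496
    cross y-line → (3,1), t=2.7849
    cross y-line → (3,0), t=3.8202 (wall)
  → r_3 = 3.8202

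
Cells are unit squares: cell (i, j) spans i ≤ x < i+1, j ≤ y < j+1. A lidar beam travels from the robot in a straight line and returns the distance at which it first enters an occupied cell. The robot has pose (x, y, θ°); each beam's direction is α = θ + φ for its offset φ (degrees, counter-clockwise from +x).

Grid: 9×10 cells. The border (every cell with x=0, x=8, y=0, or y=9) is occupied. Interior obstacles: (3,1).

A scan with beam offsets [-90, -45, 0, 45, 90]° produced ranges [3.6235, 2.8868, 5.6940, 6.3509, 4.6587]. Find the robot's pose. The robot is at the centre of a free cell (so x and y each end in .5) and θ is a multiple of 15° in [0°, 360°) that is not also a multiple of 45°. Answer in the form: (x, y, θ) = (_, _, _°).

The pose lattice has 55·16 = 880 candidates. Test each by forward raycasting.
  (7.5, 4.5, 285°): beam 1 = 6.7293 ≠ 3.6235 ✗
  (3.5, 5.5, 210°): beam 1 = 4.0415 ≠ 3.6235 ✗
  (7.5, 4.5, 165°): beam 1 = 1.9319 ≠ 3.6235 ✗
  (7.5, 3.5, 300°): beam 1 = 4.0415 ≠ 3.6235 ✗
  …
  (2.5, 4.5, 345°): r_1=3.6235, r_2=2.8868, r_3=5.6940, r_4=6.3509, r_5=4.6587 — all match ✓
Unique over the lattice → pose = (2.5, 4.5, 345°).

(x, y, θ) = (2.5, 4.5, 345°)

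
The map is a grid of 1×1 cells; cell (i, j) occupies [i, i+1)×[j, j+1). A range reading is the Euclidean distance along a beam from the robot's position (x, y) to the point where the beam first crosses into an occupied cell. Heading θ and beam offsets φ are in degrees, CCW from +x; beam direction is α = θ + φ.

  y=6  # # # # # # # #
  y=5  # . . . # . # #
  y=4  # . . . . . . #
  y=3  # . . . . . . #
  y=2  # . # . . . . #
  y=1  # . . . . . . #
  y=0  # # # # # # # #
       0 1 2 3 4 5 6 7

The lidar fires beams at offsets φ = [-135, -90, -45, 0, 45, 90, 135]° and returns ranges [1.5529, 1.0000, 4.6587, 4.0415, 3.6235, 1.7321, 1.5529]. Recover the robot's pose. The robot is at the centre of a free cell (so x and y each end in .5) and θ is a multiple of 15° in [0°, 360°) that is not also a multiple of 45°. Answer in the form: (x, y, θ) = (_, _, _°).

(x, y, θ) = (5.5, 4.5, 240°)

Candidates: 27 free-cell centres × 16 headings = 432 poses. Raycast each; keep the one whose scan matches to 4 dp.
  (2.5, 1.5, 330°): beam 2 = 0.5774 ≠ 1.0000 ✗
  (1.5, 1.5, 30°): beam 1 = 0.5176 ≠ 1.5529 ✗
  (3.5, 2.5, 285°): beam 1 = 0.5774 ≠ 1.5529 ✗
  …
  (5.5, 4.5, 240°): r_1=1.5529, r_2=1.0000, r_3=4.6587, r_4=4.0415, r_5=3.6235, r_6=1.7321, r_7=1.5529 — all match ✓
No second candidate reproduces the full scan.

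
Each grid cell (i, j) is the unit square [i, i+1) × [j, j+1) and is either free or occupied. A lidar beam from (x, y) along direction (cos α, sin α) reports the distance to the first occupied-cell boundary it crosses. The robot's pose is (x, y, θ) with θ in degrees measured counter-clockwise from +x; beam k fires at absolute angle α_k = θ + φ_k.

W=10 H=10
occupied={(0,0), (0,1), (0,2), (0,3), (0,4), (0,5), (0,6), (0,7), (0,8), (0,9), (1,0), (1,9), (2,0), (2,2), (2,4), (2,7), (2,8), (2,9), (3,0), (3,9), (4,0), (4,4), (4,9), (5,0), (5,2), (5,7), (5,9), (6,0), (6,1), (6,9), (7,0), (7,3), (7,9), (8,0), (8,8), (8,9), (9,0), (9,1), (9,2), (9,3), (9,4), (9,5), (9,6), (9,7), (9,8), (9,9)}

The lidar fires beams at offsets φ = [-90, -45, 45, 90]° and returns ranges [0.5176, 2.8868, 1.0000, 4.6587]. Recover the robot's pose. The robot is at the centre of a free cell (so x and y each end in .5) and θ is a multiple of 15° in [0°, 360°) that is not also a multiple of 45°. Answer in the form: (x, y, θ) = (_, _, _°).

(x, y, θ) = (6.5, 2.5, 15°)

Candidates: 54 free-cell centres × 16 headings = 864 poses. Raycast each; keep the one whose scan matches to 4 dp.
  (3.5, 5.5, 165°): beam 1 = 3.6235 ≠ 0.5176 ✗
  (4.5, 2.5, 300°): beam 1 = 3.0000 ≠ 0.5176 ✗
  (1.5, 5.5, 210°): beam 1 = 1.0000 ≠ 0.5176 ✗
  (4.5, 2.5, 240°): beam 1 = 4.0415 ≠ 0.5176 ✗
  …
  (6.5, 2.5, 15°): r_1=0.5176, r_2=2.8868, r_3=1.0000, r_4=4.6587 — all match ✓
Unique over the lattice → pose = (6.5, 2.5, 15°).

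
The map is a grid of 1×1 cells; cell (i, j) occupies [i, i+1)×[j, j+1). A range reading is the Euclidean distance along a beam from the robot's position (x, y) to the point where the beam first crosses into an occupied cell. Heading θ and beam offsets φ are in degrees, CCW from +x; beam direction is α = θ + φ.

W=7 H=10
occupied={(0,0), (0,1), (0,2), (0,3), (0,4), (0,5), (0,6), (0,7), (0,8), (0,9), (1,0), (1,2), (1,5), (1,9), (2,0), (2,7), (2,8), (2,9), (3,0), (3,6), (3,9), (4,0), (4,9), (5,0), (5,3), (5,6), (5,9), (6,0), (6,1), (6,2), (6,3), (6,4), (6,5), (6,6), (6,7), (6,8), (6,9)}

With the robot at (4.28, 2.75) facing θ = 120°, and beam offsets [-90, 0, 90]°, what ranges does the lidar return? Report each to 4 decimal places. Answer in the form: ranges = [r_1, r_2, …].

ranges = [0.8314, 6.5600, 3.5000]

beam 1: φ=-90°, α=30°
  d=(0.8660,0.5000)  start (4,2)  tX=0.8314 tY=0.5000  stride 1/|dx|=1.1547 1/|dy|=2.0000
    cross y-line → (4,3), t=0.5000
    cross x-line → (5,3), t=0.8314 (wall)
  → r_1 = 0.8314
beam 2: φ=0°, α=120°
  d=(-0.5000,0.8660)  start (4,2)  tX=0.5600 tY=0.2887  stride 1/|dx|=2.0000 1/|dy|=1.1547
    cross y-line → (4,3), t=0.2887
    cross x-line → (3,3), t=0.5600
    cross y-line → (3,4), t=1.4434
    cross x-line → (2,4), t=2.5600
    cross y-line → (2,5), t=2.5981
    cross y-line → (2,6), t=3.7528
    cross x-line → (1,6), t=4.5600
    cross y-line → (1,7), t=4.9075
    cross y-line → (1,8), t=6.0622
    cross x-line → (0,8), t=6.5600 (wall)
  → r_2 = 6.5600
beam 3: φ=90°, α=210°
  d=(-0.8660,-0.5000)  start (4,2)  tX=0.3233 tY=1.5000  stride 1/|dx|=1.1547 1/|dy|=2.0000
    cross x-line → (3,2), t=0.3233
    cross x-line → (2,2), t=1.4780
    cross y-line → (2,1), t=1.5000
    cross x-line → (1,1), t=2.6327
    cross y-line → (1,0), t=3.5000 (wall)
  → r_3 = 3.5000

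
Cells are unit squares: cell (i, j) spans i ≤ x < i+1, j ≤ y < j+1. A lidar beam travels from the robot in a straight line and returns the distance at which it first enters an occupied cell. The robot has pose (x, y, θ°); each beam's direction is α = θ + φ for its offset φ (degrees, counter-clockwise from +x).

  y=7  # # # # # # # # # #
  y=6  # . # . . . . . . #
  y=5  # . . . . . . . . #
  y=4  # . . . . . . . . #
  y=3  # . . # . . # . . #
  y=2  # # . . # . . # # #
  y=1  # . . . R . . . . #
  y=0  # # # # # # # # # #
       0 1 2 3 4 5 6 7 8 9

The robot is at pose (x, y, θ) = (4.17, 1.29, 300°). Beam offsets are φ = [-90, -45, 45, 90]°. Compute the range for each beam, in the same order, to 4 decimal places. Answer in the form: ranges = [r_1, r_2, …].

ranges = [0.5800, 0.3002, 1.1205, 3.2678]

beam 1: φ=-90°, α=210°
  d=(-0.8660,-0.5000)  start (4,1)  tX=0.1963 tY=0.5800  stride 1/|dx|=1.1547 1/|dy|=2.0000
    cross x-line → (3,1), t=0.1963
    cross y-line → (3,0), t=0.5800 (wall)
  → r_1 = 0.5800
beam 2: φ=-45°, α=255°
  d=(-0.2588,-0.9659)  start (4,1)  tX=0.6568 tY=0.3002  stride 1/|dx|=3.8637 1/|dy|=1.0353
    cross y-line → (4,0), t=0.3002 (wall)
  → r_2 = 0.3002
beam 3: φ=45°, α=345°
  d=(0.9659,-0.2588)  start (4,1)  tX=0.8593 tY=1.1205  stride 1/|dx|=1.0353 1/|dy|=3.8637
    cross x-line → (5,1), t=0.8593
    cross y-line → (5,0), t=1.1205 (wall)
  → r_3 = 1.1205
beam 4: φ=90°, α=30°
  d=(0.8660,0.5000)  start (4,1)  tX=0.9584 tY=1.4200  stride 1/|dx|=1.1547 1/|dy|=2.0000
    cross x-line → (5,1), t=0.9584
    cross y-line → (5,2), t=1.4200
    cross x-line → (6,2), t=2.1131
    cross x-line → (7,2), t=3.2678 (wall)
  → r_4 = 3.2678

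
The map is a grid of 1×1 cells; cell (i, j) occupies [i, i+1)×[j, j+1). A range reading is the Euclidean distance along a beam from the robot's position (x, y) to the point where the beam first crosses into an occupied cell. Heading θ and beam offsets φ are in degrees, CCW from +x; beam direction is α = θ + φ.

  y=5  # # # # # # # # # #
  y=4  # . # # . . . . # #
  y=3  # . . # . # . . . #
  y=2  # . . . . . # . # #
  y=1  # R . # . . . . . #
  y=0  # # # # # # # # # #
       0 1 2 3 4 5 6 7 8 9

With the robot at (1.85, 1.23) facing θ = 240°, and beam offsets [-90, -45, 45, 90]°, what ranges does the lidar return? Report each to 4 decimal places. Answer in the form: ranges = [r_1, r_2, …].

ranges = [0.9815, 0.8800, 0.2381, 0.4600]

beam 1: φ=-90°, α=150°
  d=(-0.8660,0.5000)  start (1,1)  tX=0.9815 tY=1.5400  stride 1/|dx|=1.1547 1/|dy|=2.0000
    cross x-line → (0,1), t=0.9815 (wall)
  → r_1 = 0.9815
beam 2: φ=-45°, α=195°
  d=(-0.9659,-0.2588)  start (1,1)  tX=0.8800 tY=0.8887  stride 1/|dx|=1.0353 1/|dy|=3.8637
    cross x-line → (0,1), t=0.8800 (wall)
  → r_2 = 0.8800
beam 3: φ=45°, α=285°
  d=(0.2588,-0.9659)  start (1,1)  tX=0.5796 tY=0.2381  stride 1/|dx|=3.8637 1/|dy|=1.0353
    cross y-line → (1,0), t=0.2381 (wall)
  → r_3 = 0.2381
beam 4: φ=90°, α=330°
  d=(0.8660,-0.5000)  start (1,1)  tX=0.1732 tY=0.4600  stride 1/|dx|=1.1547 1/|dy|=2.0000
    cross x-line → (2,1), t=0.1732
    cross y-line → (2,0), t=0.4600 (wall)
  → r_4 = 0.4600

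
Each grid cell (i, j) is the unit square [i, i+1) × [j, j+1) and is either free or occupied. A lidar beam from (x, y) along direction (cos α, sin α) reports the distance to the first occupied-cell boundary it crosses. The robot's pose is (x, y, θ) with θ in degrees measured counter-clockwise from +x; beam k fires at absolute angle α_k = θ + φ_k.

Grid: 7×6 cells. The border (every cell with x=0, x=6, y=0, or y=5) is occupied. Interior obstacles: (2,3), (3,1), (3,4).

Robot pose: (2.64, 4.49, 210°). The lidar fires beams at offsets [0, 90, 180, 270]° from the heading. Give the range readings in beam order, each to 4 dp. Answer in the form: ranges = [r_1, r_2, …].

beam 1: φ=0°, α=210°
  dir = (cos 210°, sin 210°) = (-0.8660, -0.5000); from cell (2,4)
  next x-line at t=0.7390, next y-line at t=0.9800; Δt_x=1.1547, Δt_y=2.0000
    x: enter (1,4) at t=0.7390
    y: enter (1,3) at t=0.9800
    x: enter (0,3) at t=1.8937 ← occupied
  → r_1 = 1.8937
beam 2: φ=90°, α=300°
  dir = (cos 300°, sin 300°) = (0.5000, -0.8660); from cell (2,4)
  next x-line at t=0.7200, next y-line at t=0.5658; Δt_x=2.0000, Δt_y=1.1547
    y: enter (2,3) at t=0.5658 ← occupied
  → r_2 = 0.5658
beam 3: φ=180°, α=30°
  dir = (cos 30°, sin 30°) = (0.8660, 0.5000); from cell (2,4)
  next x-line at t=0.4157, next y-line at t=1.0200; Δt_x=1.1547, Δt_y=2.0000
    x: enter (3,4) at t=0.4157 ← occupied
  → r_3 = 0.4157
beam 4: φ=270°, α=120°
  dir = (cos 120°, sin 120°) = (-0.5000, 0.8660); from cell (2,4)
  next x-line at t=1.2800, next y-line at t=0.5889; Δt_x=2.0000, Δt_y=1.1547
    y: enter (2,5) at t=0.5889 ← occupied
  → r_4 = 0.5889

ranges = [1.8937, 0.5658, 0.4157, 0.5889]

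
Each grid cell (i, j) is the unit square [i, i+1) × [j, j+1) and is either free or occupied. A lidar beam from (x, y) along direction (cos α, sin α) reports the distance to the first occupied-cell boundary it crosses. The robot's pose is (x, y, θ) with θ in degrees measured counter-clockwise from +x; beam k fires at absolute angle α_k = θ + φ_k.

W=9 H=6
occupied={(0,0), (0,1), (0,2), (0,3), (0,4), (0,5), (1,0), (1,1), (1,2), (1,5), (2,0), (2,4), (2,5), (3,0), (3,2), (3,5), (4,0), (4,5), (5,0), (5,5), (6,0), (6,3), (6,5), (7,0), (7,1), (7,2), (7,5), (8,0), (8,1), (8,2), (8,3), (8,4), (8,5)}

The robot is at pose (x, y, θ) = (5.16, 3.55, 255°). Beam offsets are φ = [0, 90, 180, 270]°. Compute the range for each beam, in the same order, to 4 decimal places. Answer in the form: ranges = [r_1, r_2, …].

beam 1: φ=0°, α=255°
  dir = (cos 255°, sin 255°) = (-0.2588, -0.9659); from cell (5,3)
  next x-line at t=0.6182, next y-line at t=0.5694; Δt_x=3.8637, Δt_y=1.0353
    y: enter (5,2) at t=0.5694
    x: enter (4,2) at t=0.6182
    y: enter (4,1) at t=1.6047
    y: enter (4,0) at t=2.6400 ← occupied
  → r_1 = 2.6400
beam 2: φ=90°, α=345°
  dir = (cos 345°, sin 345°) = (0.9659, -0.2588); from cell (5,3)
  next x-line at t=0.8696, next y-line at t=2.1250; Δt_x=1.0353, Δt_y=3.8637
    x: enter (6,3) at t=0.8696 ← occupied
  → r_2 = 0.8696
beam 3: φ=180°, α=75°
  dir = (cos 75°, sin 75°) = (0.2588, 0.9659); from cell (5,3)
  next x-line at t=3.2455, next y-line at t=0.4659; Δt_x=3.8637, Δt_y=1.0353
    y: enter (5,4) at t=0.4659
    y: enter (5,5) at t=1.5012 ← occupied
  → r_3 = 1.5012
beam 4: φ=270°, α=165°
  dir = (cos 165°, sin 165°) = (-0.9659, 0.2588); from cell (5,3)
  next x-line at t=0.1656, next y-line at t=1.7387; Δt_x=1.0353, Δt_y=3.8637
    x: enter (4,3) at t=0.1656
    x: enter (3,3) at t=1.2009
    y: enter (3,4) at t=1.7387
    x: enter (2,4) at t=2.2362 ← occupied
  → r_4 = 2.2362

ranges = [2.6400, 0.8696, 1.5012, 2.2362]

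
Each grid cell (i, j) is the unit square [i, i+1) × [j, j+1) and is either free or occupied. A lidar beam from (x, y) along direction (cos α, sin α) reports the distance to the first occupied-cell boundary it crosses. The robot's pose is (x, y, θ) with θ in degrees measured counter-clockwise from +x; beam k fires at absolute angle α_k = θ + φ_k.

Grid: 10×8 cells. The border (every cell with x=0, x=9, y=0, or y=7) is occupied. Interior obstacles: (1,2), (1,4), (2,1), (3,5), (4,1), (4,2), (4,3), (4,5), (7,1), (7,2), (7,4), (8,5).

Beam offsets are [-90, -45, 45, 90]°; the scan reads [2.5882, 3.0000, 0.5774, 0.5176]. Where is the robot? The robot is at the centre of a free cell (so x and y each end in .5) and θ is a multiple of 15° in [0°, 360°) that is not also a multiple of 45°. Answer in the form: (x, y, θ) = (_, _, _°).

Candidates: 36 free-cell centres × 16 headings = 576 poses. Raycast each; keep the one whose scan matches to 4 dp.
  (2.5, 3.5, 30°): beam 1 = 2.8868 ≠ 2.5882 ✗
  (1.5, 3.5, 285°): beam 1 = 0.5176 ≠ 2.5882 ✗
  (1.5, 1.5, 30°): beam 1 = 0.5774 ≠ 2.5882 ✗
  (6.5, 5.5, 210°): beam 1 = 1.7321 ≠ 2.5882 ✗
  …
  (1.5, 3.5, 75°): r_1=2.5882, r_2=3.0000, r_3=0.5774, r_4=0.5176 — all match ✓
Only this pose fits every beam.

(x, y, θ) = (1.5, 3.5, 75°)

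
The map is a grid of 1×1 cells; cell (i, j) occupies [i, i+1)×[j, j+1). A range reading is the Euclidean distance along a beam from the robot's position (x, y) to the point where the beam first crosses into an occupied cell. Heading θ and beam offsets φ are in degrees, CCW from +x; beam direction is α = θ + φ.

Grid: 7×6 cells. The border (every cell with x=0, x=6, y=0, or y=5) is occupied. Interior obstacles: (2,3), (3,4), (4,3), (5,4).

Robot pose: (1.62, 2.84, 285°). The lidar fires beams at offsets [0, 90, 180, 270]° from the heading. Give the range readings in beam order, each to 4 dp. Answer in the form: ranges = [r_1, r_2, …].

ranges = [1.9049, 0.6182, 2.2362, 0.6419]

beam 1: φ=0°, α=285°
  dir = (cos 285°, sin 285°) = (0.2588, -0.9659); from cell (1,2)
  next x-line at t=1.4682, next y-line at t=0.8696; Δt_x=3.8637, Δt_y=1.0353
    y: enter (1,1) at t=0.8696
    x: enter (2,1) at t=1.4682
    y: enter (2,0) at t=1.9049 ← occupied
  → r_1 = 1.9049
beam 2: φ=90°, α=15°
  dir = (cos 15°, sin 15°) = (0.9659, 0.2588); from cell (1,2)
  next x-line at t=0.3934, next y-line at t=0.6182; Δt_x=1.0353, Δt_y=3.8637
    x: enter (2,2) at t=0.3934
    y: enter (2,3) at t=0.6182 ← occupied
  → r_2 = 0.6182
beam 3: φ=180°, α=105°
  dir = (cos 105°, sin 105°) = (-0.2588, 0.9659); from cell (1,2)
  next x-line at t=2.3955, next y-line at t=0.1656; Δt_x=3.8637, Δt_y=1.0353
    y: enter (1,3) at t=0.1656
    y: enter (1,4) at t=1.2009
    y: enter (1,5) at t=2.2362 ← occupied
  → r_3 = 2.2362
beam 4: φ=270°, α=195°
  dir = (cos 195°, sin 195°) = (-0.9659, -0.2588); from cell (1,2)
  next x-line at t=0.6419, next y-line at t=3.2455; Δt_x=1.0353, Δt_y=3.8637
    x: enter (0,2) at t=0.6419 ← occupied
  → r_4 = 0.6419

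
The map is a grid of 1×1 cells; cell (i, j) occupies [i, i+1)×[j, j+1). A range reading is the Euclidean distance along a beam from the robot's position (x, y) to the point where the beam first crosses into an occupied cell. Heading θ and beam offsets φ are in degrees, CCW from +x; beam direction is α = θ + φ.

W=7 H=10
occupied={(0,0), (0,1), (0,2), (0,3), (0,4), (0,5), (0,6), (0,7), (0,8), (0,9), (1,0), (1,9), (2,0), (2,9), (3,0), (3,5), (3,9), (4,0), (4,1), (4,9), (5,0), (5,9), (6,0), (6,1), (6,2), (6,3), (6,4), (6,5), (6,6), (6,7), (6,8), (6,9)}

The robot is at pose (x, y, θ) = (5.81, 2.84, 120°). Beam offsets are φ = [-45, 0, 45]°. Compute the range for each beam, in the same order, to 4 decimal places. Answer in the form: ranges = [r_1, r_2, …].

beam 1: φ=-45°, α=75°
  direction (0.2588, 0.9659); cell (5,2); t to first gridline: x 0.7341, y 0.1656 (then +3.8637 / +1.0353)
    (5,3) via y @ 0.1656
    (6,3) via x @ 0.7341  # hit
  → r_1 = 0.7341
beam 2: φ=0°, α=120°
  direction (-0.5000, 0.8660); cell (5,2); t to first gridline: x 1.6200, y 0.1848 (then +2.0000 / +1.1547)
    (5,3) via y @ 0.1848
    (5,4) via y @ 1.3395
    (4,4) via x @ 1.6200
    (4,5) via y @ 2.4942
    (3,5) via x @ 3.6200  # hit
  → r_2 = 3.6200
beam 3: φ=45°, α=165°
  direction (-0.9659, 0.2588); cell (5,2); t to first gridline: x 0.8386, y 0.6182 (then +1.0353 / +3.8637)
    (5,3) via y @ 0.6182
    (4,3) via x @ 0.8386
    (3,3) via x @ 1.8738
    (2,3) via x @ 2.9091
    (1,3) via x @ 3.9444
    (1,4) via y @ 4.4819
    (0,4) via x @ 4.9797  # hit
  → r_3 = 4.9797

ranges = [0.7341, 3.6200, 4.9797]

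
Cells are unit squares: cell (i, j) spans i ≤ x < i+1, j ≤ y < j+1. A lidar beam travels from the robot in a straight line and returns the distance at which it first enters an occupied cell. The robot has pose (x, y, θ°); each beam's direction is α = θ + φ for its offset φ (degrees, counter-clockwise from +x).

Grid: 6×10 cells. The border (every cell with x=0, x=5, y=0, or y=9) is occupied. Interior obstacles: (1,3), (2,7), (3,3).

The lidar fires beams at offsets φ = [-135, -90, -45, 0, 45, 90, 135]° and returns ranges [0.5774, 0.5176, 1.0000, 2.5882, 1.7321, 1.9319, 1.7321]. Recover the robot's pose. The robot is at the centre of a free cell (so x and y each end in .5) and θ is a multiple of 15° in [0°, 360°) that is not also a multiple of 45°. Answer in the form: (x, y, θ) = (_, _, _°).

Candidates: 29 free-cell centres × 16 headings = 464 poses. Raycast each; keep the one whose scan matches to 4 dp.
  (3.5, 8.5, 255°): beam 2 = 1.9319 ≠ 0.5176 ✗
  (4.5, 1.5, 120°): beam 1 = 0.5176 ≠ 0.5774 ✗
  (2.5, 2.5, 255°): beam 1 = 1.0000 ≠ 0.5774 ✗
  …
  (2.5, 1.5, 15°): r_1=0.5774, r_2=0.5176, r_3=1.0000, r_4=2.5882, r_5=1.7321, r_6=1.9319, r_7=1.7321 — all match ✓
Unique over the lattice → pose = (2.5, 1.5, 15°).

(x, y, θ) = (2.5, 1.5, 15°)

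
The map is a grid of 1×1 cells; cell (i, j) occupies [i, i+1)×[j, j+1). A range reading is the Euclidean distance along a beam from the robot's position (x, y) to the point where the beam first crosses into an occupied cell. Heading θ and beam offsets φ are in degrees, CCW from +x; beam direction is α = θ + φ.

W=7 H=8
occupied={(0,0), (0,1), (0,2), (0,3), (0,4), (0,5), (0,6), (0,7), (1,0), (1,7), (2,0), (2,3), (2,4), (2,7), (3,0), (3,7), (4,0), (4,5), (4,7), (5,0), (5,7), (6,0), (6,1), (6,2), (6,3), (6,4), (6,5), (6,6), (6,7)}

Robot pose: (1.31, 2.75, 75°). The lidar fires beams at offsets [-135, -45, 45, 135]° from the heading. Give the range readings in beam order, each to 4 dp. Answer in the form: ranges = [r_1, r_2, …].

beam 1: φ=-135°, α=300°
  d=(0.5000,-0.8660)  start (1,2)  tX=1.3800 tY=0.8660  stride 1/|dx|=2.0000 1/|dy|=1.1547
    cross y-line → (1,1), t=0.8660
    cross x-line → (2,1), t=1.3800
    cross y-line → (2,0), t=2.0207 (wall)
  → r_1 = 2.0207
beam 2: φ=-45°, α=30°
  d=(0.8660,0.5000)  start (1,2)  tX=0.7967 tY=0.5000  stride 1/|dx|=1.1547 1/|dy|=2.0000
    cross y-line → (1,3), t=0.5000
    cross x-line → (2,3), t=0.7967 (wall)
  → r_2 = 0.7967
beam 3: φ=45°, α=120°
  d=(-0.5000,0.8660)  start (1,2)  tX=0.6200 tY=0.2887  stride 1/|dx|=2.0000 1/|dy|=1.1547
    cross y-line → (1,3), t=0.2887
    cross x-line → (0,3), t=0.6200 (wall)
  → r_3 = 0.6200
beam 4: φ=135°, α=210°
  d=(-0.8660,-0.5000)  start (1,2)  tX=0.3580 tY=1.5000  stride 1/|dx|=1.1547 1/|dy|=2.0000
    cross x-line → (0,2), t=0.3580 (wall)
  → r_4 = 0.3580

ranges = [2.0207, 0.7967, 0.6200, 0.3580]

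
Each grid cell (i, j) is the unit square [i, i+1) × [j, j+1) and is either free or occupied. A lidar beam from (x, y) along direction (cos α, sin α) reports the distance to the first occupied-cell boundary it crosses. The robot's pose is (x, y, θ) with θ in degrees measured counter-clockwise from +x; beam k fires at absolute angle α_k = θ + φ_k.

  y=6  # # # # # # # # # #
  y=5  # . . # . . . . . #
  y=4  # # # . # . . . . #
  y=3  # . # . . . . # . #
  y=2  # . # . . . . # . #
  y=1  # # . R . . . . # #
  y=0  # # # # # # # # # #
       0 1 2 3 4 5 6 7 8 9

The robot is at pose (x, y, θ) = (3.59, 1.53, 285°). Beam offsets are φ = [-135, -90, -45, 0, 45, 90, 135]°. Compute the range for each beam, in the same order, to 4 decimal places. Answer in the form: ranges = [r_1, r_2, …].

ranges = [0.9400, 1.6461, 0.6120, 0.5487, 1.0600, 3.5303, 5.1615]

beam 1: φ=-135°, α=150°
  cosα=-0.8660 sinα=0.5000 | (3,1) | tMaxX 0.6813 tMaxY 0.9400 | tΔX 1.1547 tΔY 2.0000
    t=0.6813 [x] (2,1)
    t=0.9400 [y] (2,2) — stop
  → r_1 = 0.9400
beam 2: φ=-90°, α=195°
  cosα=-0.9659 sinα=-0.2588 | (3,1) | tMaxX 0.6108 tMaxY 2.0478 | tΔX 1.0353 tΔY 3.8637
    t=0.6108 [x] (2,1)
    t=1.6461 [x] (1,1) — stop
  → r_2 = 1.6461
beam 3: φ=-45°, α=240°
  cosα=-0.5000 sinα=-0.8660 | (3,1) | tMaxX 1.1800 tMaxY 0.6120 | tΔX 2.0000 tΔY 1.1547
    t=0.6120 [y] (3,0) — stop
  → r_3 = 0.6120
beam 4: φ=0°, α=285°
  cosα=0.2588 sinα=-0.9659 | (3,1) | tMaxX 1.5841 tMaxY 0.5487 | tΔX 3.8637 tΔY 1.0353
    t=0.5487 [y] (3,0) — stop
  → r_4 = 0.5487
beam 5: φ=45°, α=330°
  cosα=0.8660 sinα=-0.5000 | (3,1) | tMaxX 0.4734 tMaxY 1.0600 | tΔX 1.1547 tΔY 2.0000
    t=0.4734 [x] (4,1)
    t=1.0600 [y] (4,0) — stop
  → r_5 = 1.0600
beam 6: φ=90°, α=15°
  cosα=0.9659 sinα=0.2588 | (3,1) | tMaxX 0.4245 tMaxY 1.8159 | tΔX 1.0353 tΔY 3.8637
    t=0.4245 [x] (4,1)
    t=1.4597 [x] (5,1)
    t=1.8159 [y] (5,2)
    t=2.4950 [x] (6,2)
    t=3.5303 [x] (7,2) — stop
  → r_6 = 3.5303
beam 7: φ=135°, α=60°
  cosα=0.5000 sinα=0.8660 | (3,1) | tMaxX 0.8200 tMaxY 0.5427 | tΔX 2.0000 tΔY 1.1547
    t=0.5427 [y] (3,2)
    t=0.8200 [x] (4,2)
    t=1.6974 [y] (4,3)
    t=2.8200 [x] (5,3)
    t=2.8521 [y] (5,4)
    t=4.0068 [y] (5,5)
    t=4.8200 [x] (6,5)
    t=5.1615 [y] (6,6) — stop
  → r_7 = 5.1615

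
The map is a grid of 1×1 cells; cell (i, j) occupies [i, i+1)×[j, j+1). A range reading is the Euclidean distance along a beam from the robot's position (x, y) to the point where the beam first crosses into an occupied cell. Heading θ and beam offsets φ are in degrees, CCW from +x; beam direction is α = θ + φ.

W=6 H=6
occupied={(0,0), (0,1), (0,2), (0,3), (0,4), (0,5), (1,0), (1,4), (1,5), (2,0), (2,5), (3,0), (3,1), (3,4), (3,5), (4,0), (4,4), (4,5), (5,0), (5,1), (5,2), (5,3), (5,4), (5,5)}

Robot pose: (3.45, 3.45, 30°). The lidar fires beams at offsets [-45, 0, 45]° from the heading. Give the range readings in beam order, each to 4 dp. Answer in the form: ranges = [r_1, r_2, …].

beam 1: φ=-45°, α=345°
  d=(0.9659,-0.2588)  start (3,3)  tX=0.5694 tY=1.7387  stride 1/|dx|=1.0353 1/|dy|=3.8637
    cross x-line → (4,3), t=0.5694
    cross x-line → (5,3), t=1.6047 (wall)
  → r_1 = 1.6047
beam 2: φ=0°, α=30°
  d=(0.8660,0.5000)  start (3,3)  tX=0.6351 tY=1.1000  stride 1/|dx|=1.1547 1/|dy|=2.0000
    cross x-line → (4,3), t=0.6351
    cross y-line → (4,4), t=1.1000 (wall)
  → r_2 = 1.1000
beam 3: φ=45°, α=75°
  d=(0.2588,0.9659)  start (3,3)  tX=2.1250 tY=0.5694  stride 1/|dx|=3.8637 1/|dy|=1.0353
    cross y-line → (3,4), t=0.5694 (wall)
  → r_3 = 0.5694

ranges = [1.6047, 1.1000, 0.5694]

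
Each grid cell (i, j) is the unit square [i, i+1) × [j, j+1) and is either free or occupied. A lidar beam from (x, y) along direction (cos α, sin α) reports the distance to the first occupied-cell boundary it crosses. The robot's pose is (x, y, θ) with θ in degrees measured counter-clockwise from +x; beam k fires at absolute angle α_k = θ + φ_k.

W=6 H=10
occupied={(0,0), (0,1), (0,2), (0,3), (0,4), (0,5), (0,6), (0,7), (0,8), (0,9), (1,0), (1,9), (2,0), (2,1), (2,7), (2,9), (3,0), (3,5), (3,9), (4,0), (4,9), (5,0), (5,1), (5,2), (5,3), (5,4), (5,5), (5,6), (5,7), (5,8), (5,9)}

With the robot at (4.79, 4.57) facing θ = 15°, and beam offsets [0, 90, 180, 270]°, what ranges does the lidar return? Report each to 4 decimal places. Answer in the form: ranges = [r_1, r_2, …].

ranges = [0.2174, 4.5863, 3.9237, 0.8114]

beam 1: φ=0°, α=15°
  cosα=0.9659 sinα=0.2588 | (4,4) | tMaxX 0.2174 tMaxY 1.6614 | tΔX 1.0353 tΔY 3.8637
    t=0.2174 [x] (5,4) — stop
  → r_1 = 0.2174
beam 2: φ=90°, α=105°
  cosα=-0.2588 sinα=0.9659 | (4,4) | tMaxX 3.0523 tMaxY 0.4452 | tΔX 3.8637 tΔY 1.0353
    t=0.4452 [y] (4,5)
    t=1.4804 [y] (4,6)
    t=2.5157 [y] (4,7)
    t=3.0523 [x] (3,7)
    t=3.5510 [y] (3,8)
    t=4.5863 [y] (3,9) — stop
  → r_2 = 4.5863
beam 3: φ=180°, α=195°
  cosα=-0.9659 sinα=-0.2588 | (4,4) | tMaxX 0.8179 tMaxY 2.2023 | tΔX 1.0353 tΔY 3.8637
    t=0.8179 [x] (3,4)
    t=1.8531 [x] (2,4)
    t=2.2023 [y] (2,3)
    t=2.8884 [x] (1,3)
    t=3.9237 [x] (0,3) — stop
  → r_3 = 3.9237
beam 4: φ=270°, α=285°
  cosα=0.2588 sinα=-0.9659 | (4,4) | tMaxX 0.8114 tMaxY 0.5901 | tΔX 3.8637 tΔY 1.0353
    t=0.5901 [y] (4,3)
    t=0.8114 [x] (5,3) — stop
  → r_4 = 0.8114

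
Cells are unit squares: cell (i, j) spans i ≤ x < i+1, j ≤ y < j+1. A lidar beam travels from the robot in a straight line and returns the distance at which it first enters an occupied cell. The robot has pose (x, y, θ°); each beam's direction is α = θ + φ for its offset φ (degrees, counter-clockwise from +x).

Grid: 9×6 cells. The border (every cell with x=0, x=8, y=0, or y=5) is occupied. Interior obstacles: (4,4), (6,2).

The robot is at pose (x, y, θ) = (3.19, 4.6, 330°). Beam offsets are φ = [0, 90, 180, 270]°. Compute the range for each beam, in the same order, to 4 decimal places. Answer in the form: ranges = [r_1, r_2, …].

ranges = [0.9353, 0.4619, 0.8000, 4.1569]

beam 1: φ=0°, α=330°
  cosα=0.8660 sinα=-0.5000 | (3,4) | tMaxX 0.9353 tMaxY 1.2000 | tΔX 1.1547 tΔY 2.0000
    t=0.9353 [x] (4,4) — stop
  → r_1 = 0.9353
beam 2: φ=90°, α=60°
  cosα=0.5000 sinα=0.8660 | (3,4) | tMaxX 1.6200 tMaxY 0.4619 | tΔX 2.0000 tΔY 1.1547
    t=0.4619 [y] (3,5) — stop
  → r_2 = 0.4619
beam 3: φ=180°, α=150°
  cosα=-0.8660 sinα=0.5000 | (3,4) | tMaxX 0.2194 tMaxY 0.8000 | tΔX 1.1547 tΔY 2.0000
    t=0.2194 [x] (2,4)
    t=0.8000 [y] (2,5) — stop
  → r_3 = 0.8000
beam 4: φ=270°, α=240°
  cosα=-0.5000 sinα=-0.8660 | (3,4) | tMaxX 0.3800 tMaxY 0.6928 | tΔX 2.0000 tΔY 1.1547
    t=0.3800 [x] (2,4)
    t=0.6928 [y] (2,3)
    t=1.8475 [y] (2,2)
    t=2.3800 [x] (1,2)
    t=3.0022 [y] (1,1)
    t=4.1569 [y] (1,0) — stop
  → r_4 = 4.1569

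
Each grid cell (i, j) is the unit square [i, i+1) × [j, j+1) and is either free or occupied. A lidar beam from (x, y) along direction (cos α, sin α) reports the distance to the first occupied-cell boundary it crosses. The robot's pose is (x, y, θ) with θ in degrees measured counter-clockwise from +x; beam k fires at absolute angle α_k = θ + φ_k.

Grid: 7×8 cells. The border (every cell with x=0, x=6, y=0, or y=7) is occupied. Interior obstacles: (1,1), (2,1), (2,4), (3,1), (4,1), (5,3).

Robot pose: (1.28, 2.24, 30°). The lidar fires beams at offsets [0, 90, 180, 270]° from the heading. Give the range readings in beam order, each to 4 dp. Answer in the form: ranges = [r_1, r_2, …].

ranges = [5.4502, 0.5600, 0.3233, 0.2771]

beam 1: φ=0°, α=30°
  direction (0.8660, 0.5000); cell (1,2); t to first gridline: x 0.8314, y 1.5200 (then +1.1547 / +2.0000)
    (2,2) via x @ 0.8314
    (2,3) via y @ 1.5200
    (3,3) via x @ 1.9861
    (4,3) via x @ 3.1408
    (4,4) via y @ 3.5200
    (5,4) via x @ 4.2955
    (6,4) via x @ 5.4502  # hit
  → r_1 = 5.4502
beam 2: φ=90°, α=120°
  direction (-0.5000, 0.8660); cell (1,2); t to first gridline: x 0.5600, y 0.8776 (then +2.0000 / +1.1547)
    (0,2) via x @ 0.5600  # hit
  → r_2 = 0.5600
beam 3: φ=180°, α=210°
  direction (-0.8660, -0.5000); cell (1,2); t to first gridline: x 0.3233, y 0.4800 (then +1.1547 / +2.0000)
    (0,2) via x @ 0.3233  # hit
  → r_3 = 0.3233
beam 4: φ=270°, α=300°
  direction (0.5000, -0.8660); cell (1,2); t to first gridline: x 1.4400, y 0.2771 (then +2.0000 / +1.1547)
    (1,1) via y @ 0.2771  # hit
  → r_4 = 0.2771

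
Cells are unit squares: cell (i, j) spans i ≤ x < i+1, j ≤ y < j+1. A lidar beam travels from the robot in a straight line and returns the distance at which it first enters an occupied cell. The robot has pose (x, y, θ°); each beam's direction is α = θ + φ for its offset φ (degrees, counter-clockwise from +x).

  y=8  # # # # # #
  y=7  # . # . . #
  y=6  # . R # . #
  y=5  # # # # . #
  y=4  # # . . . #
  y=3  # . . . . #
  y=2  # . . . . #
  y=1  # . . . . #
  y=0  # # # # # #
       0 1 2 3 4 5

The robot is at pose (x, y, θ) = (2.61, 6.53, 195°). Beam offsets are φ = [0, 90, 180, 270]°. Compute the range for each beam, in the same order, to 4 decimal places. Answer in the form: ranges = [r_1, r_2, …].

ranges = [1.6668, 0.5487, 0.4038, 0.4866]

beam 1: φ=0°, α=195°
  cosα=-0.9659 sinα=-0.2588 | (2,6) | tMaxX 0.6315 tMaxY 2.0478 | tΔX 1.0353 tΔY 3.8637
    t=0.6315 [x] (1,6)
    t=1.6668 [x] (0,6) — stop
  → r_1 = 1.6668
beam 2: φ=90°, α=285°
  cosα=0.2588 sinα=-0.9659 | (2,6) | tMaxX 1.5068 tMaxY 0.5487 | tΔX 3.8637 tΔY 1.0353
    t=0.5487 [y] (2,5) — stop
  → r_2 = 0.5487
beam 3: φ=180°, α=15°
  cosα=0.9659 sinα=0.2588 | (2,6) | tMaxX 0.4038 tMaxY 1.8159 | tΔX 1.0353 tΔY 3.8637
    t=0.4038 [x] (3,6) — stop
  → r_3 = 0.4038
beam 4: φ=270°, α=105°
  cosα=-0.2588 sinα=0.9659 | (2,6) | tMaxX 2.3569 tMaxY 0.4866 | tΔX 3.8637 tΔY 1.0353
    t=0.4866 [y] (2,7) — stop
  → r_4 = 0.4866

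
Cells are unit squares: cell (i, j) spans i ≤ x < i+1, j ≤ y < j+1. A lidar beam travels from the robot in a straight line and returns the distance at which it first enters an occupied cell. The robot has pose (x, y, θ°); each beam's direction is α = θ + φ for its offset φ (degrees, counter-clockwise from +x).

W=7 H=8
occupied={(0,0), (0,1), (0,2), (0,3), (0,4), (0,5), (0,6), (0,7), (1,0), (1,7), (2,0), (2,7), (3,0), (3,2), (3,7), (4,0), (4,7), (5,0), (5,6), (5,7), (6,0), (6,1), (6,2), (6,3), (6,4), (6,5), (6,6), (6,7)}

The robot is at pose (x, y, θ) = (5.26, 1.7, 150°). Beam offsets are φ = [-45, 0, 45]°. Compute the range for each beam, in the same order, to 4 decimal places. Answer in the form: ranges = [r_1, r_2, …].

ranges = [5.4870, 1.4549, 2.7046]

beam 1: φ=-45°, α=105°
  direction (-0.2588, 0.9659); cell (5,1); t to first gridline: x 1.0046, y 0.3106 (then +3.8637 / +1.0353)
    (5,2) via y @ 0.3106
    (4,2) via x @ 1.0046
    (4,3) via y @ 1.3459
    (4,4) via y @ 2.3811
    (4,5) via y @ 3.4164
    (4,6) via y @ 4.4517
    (3,6) via x @ 4.8683
    (3,7) via y @ 5.4870  # hit
  → r_1 = 5.4870
beam 2: φ=0°, α=150°
  direction (-0.8660, 0.5000); cell (5,1); t to first gridline: x 0.3002, y 0.6000 (then +1.1547 / +2.0000)
    (4,1) via x @ 0.3002
    (4,2) via y @ 0.6000
    (3,2) via x @ 1.4549  # hit
  → r_2 = 1.4549
beam 3: φ=45°, α=195°
  direction (-0.9659, -0.2588); cell (5,1); t to first gridline: x 0.2692, y 2.7046 (then +1.0353 / +3.8637)
    (4,1) via x @ 0.2692
    (3,1) via x @ 1.3044
    (2,1) via x @ 2.3397
    (2,0) via y @ 2.7046  # hit
  → r_3 = 2.7046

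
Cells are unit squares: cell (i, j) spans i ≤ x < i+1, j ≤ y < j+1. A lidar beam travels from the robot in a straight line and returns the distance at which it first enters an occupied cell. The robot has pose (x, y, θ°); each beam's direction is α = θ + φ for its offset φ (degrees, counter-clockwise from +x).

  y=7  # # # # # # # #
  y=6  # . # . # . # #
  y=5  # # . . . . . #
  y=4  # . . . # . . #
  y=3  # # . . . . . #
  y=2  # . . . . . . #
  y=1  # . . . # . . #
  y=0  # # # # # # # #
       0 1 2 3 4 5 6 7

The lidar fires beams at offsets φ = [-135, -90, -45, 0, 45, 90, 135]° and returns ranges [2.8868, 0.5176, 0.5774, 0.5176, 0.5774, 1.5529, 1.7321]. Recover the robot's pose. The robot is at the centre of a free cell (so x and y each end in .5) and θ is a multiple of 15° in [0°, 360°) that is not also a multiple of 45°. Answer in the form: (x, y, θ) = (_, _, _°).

Candidates: 29 free-cell centres × 16 headings = 464 poses. Raycast each; keep the one whose scan matches to 4 dp.
  (1.5, 6.5, 75°): beam 1 = 0.5774 ≠ 2.8868 ✗
  (4.5, 2.5, 15°): beam 1 = 0.5774 ≠ 2.8868 ✗
  (4.5, 5.5, 30°): beam 1 = 0.5176 ≠ 2.8868 ✗
  (2.5, 1.5, 120°): beam 1 = 1.5529 ≠ 2.8868 ✗
  …
  (5.5, 1.5, 255°): r_1=2.8868, r_2=0.5176, r_3=0.5774, r_4=0.5176, r_5=0.5774, r_6=1.5529, r_7=1.7321 — all match ✓
Only this pose fits every beam.

(x, y, θ) = (5.5, 1.5, 255°)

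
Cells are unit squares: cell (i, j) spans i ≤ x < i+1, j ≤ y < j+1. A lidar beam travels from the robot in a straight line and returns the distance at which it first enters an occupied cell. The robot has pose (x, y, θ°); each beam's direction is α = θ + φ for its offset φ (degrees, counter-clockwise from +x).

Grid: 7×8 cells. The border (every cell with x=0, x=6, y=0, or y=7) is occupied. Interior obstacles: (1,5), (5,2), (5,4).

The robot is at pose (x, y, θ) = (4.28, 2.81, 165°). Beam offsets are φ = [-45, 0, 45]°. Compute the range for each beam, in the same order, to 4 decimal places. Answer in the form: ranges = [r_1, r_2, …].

beam 1: φ=-45°, α=120°
  direction (-0.5000, 0.8660); cell (4,2); t to first gridline: x 0.5600, y 0.2194 (then +2.0000 / +1.1547)
    (4,3) via y @ 0.2194
    (3,3) via x @ 0.5600
    (3,4) via y @ 1.3741
    (3,5) via y @ 2.5288
    (2,5) via x @ 2.5600
    (2,6) via y @ 3.6835
    (1,6) via x @ 4.5600
    (1,7) via y @ 4.8382  # hit
  → r_1 = 4.8382
beam 2: φ=0°, α=165°
  direction (-0.9659, 0.2588); cell (4,2); t to first gridline: x 0.2899, y 0.7341 (then +1.0353 / +3.8637)
    (3,2) via x @ 0.2899
    (3,3) via y @ 0.7341
    (2,3) via x @ 1.3252
    (1,3) via x @ 2.3604
    (0,3) via x @ 3.3957  # hit
  → r_2 = 3.3957
beam 3: φ=45°, α=210°
  direction (-0.8660, -0.5000); cell (4,2); t to first gridline: x 0.3233, y 1.6200 (then +1.1547 / +2.0000)
    (3,2) via x @ 0.3233
    (2,2) via x @ 1.4780
    (2,1) via y @ 1.6200
    (1,1) via x @ 2.6327
    (1,0) via y @ 3.6200  # hit
  → r_3 = 3.6200

ranges = [4.8382, 3.3957, 3.6200]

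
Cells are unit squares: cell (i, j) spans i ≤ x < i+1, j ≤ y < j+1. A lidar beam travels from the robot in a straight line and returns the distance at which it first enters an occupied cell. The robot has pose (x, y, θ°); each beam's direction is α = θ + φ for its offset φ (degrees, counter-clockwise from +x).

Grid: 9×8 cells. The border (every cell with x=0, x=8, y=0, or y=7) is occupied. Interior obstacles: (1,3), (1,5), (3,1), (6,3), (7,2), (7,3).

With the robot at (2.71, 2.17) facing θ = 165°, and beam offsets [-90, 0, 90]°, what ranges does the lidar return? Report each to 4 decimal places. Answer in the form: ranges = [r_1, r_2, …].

beam 1: φ=-90°, α=75°
  direction (0.2588, 0.9659); cell (2,2); t to first gridline: x 1.1205, y 0.8593 (then +3.8637 / +1.0353)
    (2,3) via y @ 0.8593
    (3,3) via x @ 1.1205
    (3,4) via y @ 1.8946
    (3,5) via y @ 2.9298
    (3,6) via y @ 3.9651
    (4,6) via x @ 4.9842
    (4,7) via y @ 5.0004  # hit
  → r_1 = 5.0004
beam 2: φ=0°, α=165°
  direction (-0.9659, 0.2588); cell (2,2); t to first gridline: x 0.7350, y 3.2069 (then +1.0353 / +3.8637)
    (1,2) via x @ 0.7350
    (0,2) via x @ 1.7703  # hit
  → r_2 = 1.7703
beam 3: φ=90°, α=255°
  direction (-0.2588, -0.9659); cell (2,2); t to first gridline: x 2.7432, y 0.1760 (then +3.8637 / +1.0353)
    (2,1) via y @ 0.1760
    (2,0) via y @ 1.2113  # hit
  → r_3 = 1.2113

ranges = [5.0004, 1.7703, 1.2113]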